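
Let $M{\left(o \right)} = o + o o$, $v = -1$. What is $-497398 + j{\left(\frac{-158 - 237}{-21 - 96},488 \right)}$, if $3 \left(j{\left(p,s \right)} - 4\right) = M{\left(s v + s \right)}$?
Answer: $-497394$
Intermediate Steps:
$M{\left(o \right)} = o + o^{2}$
$j{\left(p,s \right)} = 4$ ($j{\left(p,s \right)} = 4 + \frac{\left(s \left(-1\right) + s\right) \left(1 + \left(s \left(-1\right) + s\right)\right)}{3} = 4 + \frac{\left(- s + s\right) \left(1 + \left(- s + s\right)\right)}{3} = 4 + \frac{0 \left(1 + 0\right)}{3} = 4 + \frac{0 \cdot 1}{3} = 4 + \frac{1}{3} \cdot 0 = 4 + 0 = 4$)
$-497398 + j{\left(\frac{-158 - 237}{-21 - 96},488 \right)} = -497398 + 4 = -497394$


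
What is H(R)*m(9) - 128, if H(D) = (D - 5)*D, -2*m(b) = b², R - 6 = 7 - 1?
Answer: -3530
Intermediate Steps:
R = 12 (R = 6 + (7 - 1) = 6 + 6 = 12)
m(b) = -b²/2
H(D) = D*(-5 + D) (H(D) = (-5 + D)*D = D*(-5 + D))
H(R)*m(9) - 128 = (12*(-5 + 12))*(-½*9²) - 128 = (12*7)*(-½*81) - 128 = 84*(-81/2) - 128 = -3402 - 128 = -3530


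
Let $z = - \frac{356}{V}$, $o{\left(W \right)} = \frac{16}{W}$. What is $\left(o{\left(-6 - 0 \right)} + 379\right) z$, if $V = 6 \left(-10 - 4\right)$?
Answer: $\frac{100481}{63} \approx 1594.9$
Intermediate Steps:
$V = -84$ ($V = 6 \left(-14\right) = -84$)
$z = \frac{89}{21}$ ($z = - \frac{356}{-84} = \left(-356\right) \left(- \frac{1}{84}\right) = \frac{89}{21} \approx 4.2381$)
$\left(o{\left(-6 - 0 \right)} + 379\right) z = \left(\frac{16}{-6 - 0} + 379\right) \frac{89}{21} = \left(\frac{16}{-6 + 0} + 379\right) \frac{89}{21} = \left(\frac{16}{-6} + 379\right) \frac{89}{21} = \left(16 \left(- \frac{1}{6}\right) + 379\right) \frac{89}{21} = \left(- \frac{8}{3} + 379\right) \frac{89}{21} = \frac{1129}{3} \cdot \frac{89}{21} = \frac{100481}{63}$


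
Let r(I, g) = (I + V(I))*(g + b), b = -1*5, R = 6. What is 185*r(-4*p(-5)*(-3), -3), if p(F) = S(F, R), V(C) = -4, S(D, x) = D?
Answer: 94720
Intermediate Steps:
p(F) = F
b = -5
r(I, g) = (-5 + g)*(-4 + I) (r(I, g) = (I - 4)*(g - 5) = (-4 + I)*(-5 + g) = (-5 + g)*(-4 + I))
185*r(-4*p(-5)*(-3), -3) = 185*(20 - 5*(-4*(-5))*(-3) - 4*(-3) + (-4*(-5)*(-3))*(-3)) = 185*(20 - 100*(-3) + 12 + (20*(-3))*(-3)) = 185*(20 - 5*(-60) + 12 - 60*(-3)) = 185*(20 + 300 + 12 + 180) = 185*512 = 94720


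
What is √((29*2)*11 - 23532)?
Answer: I*√22894 ≈ 151.31*I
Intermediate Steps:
√((29*2)*11 - 23532) = √(58*11 - 23532) = √(638 - 23532) = √(-22894) = I*√22894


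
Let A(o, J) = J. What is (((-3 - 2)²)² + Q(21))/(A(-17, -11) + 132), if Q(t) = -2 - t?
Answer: 602/121 ≈ 4.9752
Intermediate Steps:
(((-3 - 2)²)² + Q(21))/(A(-17, -11) + 132) = (((-3 - 2)²)² + (-2 - 1*21))/(-11 + 132) = (((-5)²)² + (-2 - 21))/121 = (25² - 23)*(1/121) = (625 - 23)*(1/121) = 602*(1/121) = 602/121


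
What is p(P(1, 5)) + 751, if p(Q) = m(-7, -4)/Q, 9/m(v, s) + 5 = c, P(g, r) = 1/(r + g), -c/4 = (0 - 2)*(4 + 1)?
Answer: 26339/35 ≈ 752.54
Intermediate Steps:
c = 40 (c = -4*(0 - 2)*(4 + 1) = -(-8)*5 = -4*(-10) = 40)
P(g, r) = 1/(g + r)
m(v, s) = 9/35 (m(v, s) = 9/(-5 + 40) = 9/35)
p(Q) = 9/(35*Q)
p(P(1, 5)) + 751 = 9/(35*(1/(1 + 5))) + 751 = 9/(35*(1/6)) + 751 = 9/(35*(⅙)) + 751 = (9/35)*6 + 751 = 54/35 + 751 = 26339/35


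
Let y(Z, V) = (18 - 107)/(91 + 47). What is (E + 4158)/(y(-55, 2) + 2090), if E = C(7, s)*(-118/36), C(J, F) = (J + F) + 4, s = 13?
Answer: 562948/288331 ≈ 1.9524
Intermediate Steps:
C(J, F) = 4 + F + J (C(J, F) = (F + J) + 4 = 4 + F + J)
y(Z, V) = -89/138
E = -236/3 (E = (4 + 13 + 7)*(-118/36) = 24*(-118*1/36) = 24*(-59/18) = -236/3 ≈ -78.667)
(E + 4158)/(y(-55, 2) + 2090) = (-236/3 + 4158)/(-89/138 + 2090) = 12238/(3*(288331/138)) = (12238/3)*(138/288331) = 562948/288331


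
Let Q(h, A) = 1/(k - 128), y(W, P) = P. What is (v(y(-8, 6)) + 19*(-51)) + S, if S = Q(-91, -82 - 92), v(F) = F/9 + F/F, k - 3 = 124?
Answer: -2905/3 ≈ -968.33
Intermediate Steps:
k = 127 (k = 3 + 124 = 127)
Q(h, A) = -1 (Q(h, A) = 1/(127 - 128) = 1/(-1) = -1)
v(F) = 1 + F/9 (v(F) = F*(1/9) + 1 = F/9 + 1 = 1 + F/9)
S = -1
(v(y(-8, 6)) + 19*(-51)) + S = ((1 + (1/9)*6) + 19*(-51)) - 1 = ((1 + 2/3) - 969) - 1 = (5/3 - 969) - 1 = -2902/3 - 1 = -2905/3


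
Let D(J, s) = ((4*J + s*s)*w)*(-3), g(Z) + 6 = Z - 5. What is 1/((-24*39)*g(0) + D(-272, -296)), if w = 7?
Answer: -1/1806792 ≈ -5.5347e-7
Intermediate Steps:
g(Z) = -11 + Z (g(Z) = -6 + (Z - 5) = -6 + (-5 + Z) = -11 + Z)
D(J, s) = -84*J - 21*s² (D(J, s) = ((4*J + s*s)*7)*(-3) = ((4*J + s²)*7)*(-3) = ((s² + 4*J)*7)*(-3) = (7*s² + 28*J)*(-3) = -84*J - 21*s²)
1/((-24*39)*g(0) + D(-272, -296)) = 1/((-24*39)*(-11 + 0) + (-84*(-272) - 21*(-296)²)) = 1/(-936*(-11) + (22848 - 21*87616)) = 1/(10296 + (22848 - 1839936)) = 1/(10296 - 1817088) = 1/(-1806792) = -1/1806792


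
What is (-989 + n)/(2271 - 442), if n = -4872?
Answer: -5861/1829 ≈ -3.2045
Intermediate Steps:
(-989 + n)/(2271 - 442) = (-989 - 4872)/(2271 - 442) = -5861/1829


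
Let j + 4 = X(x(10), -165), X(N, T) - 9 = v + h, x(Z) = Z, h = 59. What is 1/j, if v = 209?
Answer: 1/273 ≈ 0.0036630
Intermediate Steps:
X(N, T) = 277 (X(N, T) = 9 + (209 + 59) = 9 + 268 = 277)
j = 273 (j = -4 + 277 = 273)
1/j = 1/273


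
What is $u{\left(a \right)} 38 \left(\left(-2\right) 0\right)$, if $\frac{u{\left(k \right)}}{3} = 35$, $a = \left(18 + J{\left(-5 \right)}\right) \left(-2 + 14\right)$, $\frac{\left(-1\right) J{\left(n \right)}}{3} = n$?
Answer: $0$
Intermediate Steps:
$J{\left(n \right)} = - 3 n$
$a = 396$ ($a = \left(18 - -15\right) \left(-2 + 14\right) = \left(18 + 15\right) 12 = 33 \cdot 12 = 396$)
$u{\left(k \right)} = 105$ ($u{\left(k \right)} = 3 \cdot 35 = 105$)
$u{\left(a \right)} 38 \left(\left(-2\right) 0\right) = 105 \cdot 38 \left(\left(-2\right) 0\right) = 105 \cdot 38 \cdot 0 = 105 \cdot 0 = 0$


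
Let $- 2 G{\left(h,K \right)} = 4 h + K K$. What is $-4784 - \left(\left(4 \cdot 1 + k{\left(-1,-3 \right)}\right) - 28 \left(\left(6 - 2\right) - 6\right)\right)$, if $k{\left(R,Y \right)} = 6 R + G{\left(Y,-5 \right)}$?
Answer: $- \frac{9663}{2} \approx -4831.5$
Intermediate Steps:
$G{\left(h,K \right)} = - 2 h - \frac{K^{2}}{2}$ ($G{\left(h,K \right)} = - \frac{4 h + K K}{2} = - \frac{4 h + K^{2}}{2} = - \frac{K^{2} + 4 h}{2} = - 2 h - \frac{K^{2}}{2}$)
$k{\left(R,Y \right)} = - \frac{25}{2} - 2 Y + 6 R$ ($k{\left(R,Y \right)} = 6 R - \left(\frac{25}{2} + 2 Y\right) = - \frac{25}{2} - 2 Y + 6 R$)
$-4784 - \left(\left(4 \cdot 1 + k{\left(-1,-3 \right)}\right) - 28 \left(\left(6 - 2\right) - 6\right)\right) = -4784 - \left(\left(4 \cdot 1 - \frac{25}{2}\right) - 28 \left(\left(6 - 2\right) - 6\right)\right) = -4784 - \left(\left(4 - \frac{25}{2}\right) - 28 \left(4 - 6\right)\right) = -4784 - \left(\left(4 - \frac{25}{2}\right) - -56\right) = -4784 - \left(- \frac{17}{2} + 56\right) = -4784 - \frac{95}{2} = - \frac{9663}{2}$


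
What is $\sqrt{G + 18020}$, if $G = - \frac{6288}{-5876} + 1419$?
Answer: $\frac{\sqrt{41950913147}}{1469} \approx 139.43$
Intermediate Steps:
$G = \frac{2086083}{1469}$ ($G = \left(-6288\right) \left(- \frac{1}{5876}\right) + 1419 = \frac{1572}{1469} + 1419 = \frac{2086083}{1469} \approx 1420.1$)
$\sqrt{G + 18020} = \sqrt{\frac{2086083}{1469} + 18020} = \sqrt{\frac{28557463}{1469}} = \frac{\sqrt{41950913147}}{1469}$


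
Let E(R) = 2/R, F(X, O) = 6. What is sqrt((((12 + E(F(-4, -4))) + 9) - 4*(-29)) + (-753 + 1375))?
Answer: sqrt(6834)/3 ≈ 27.556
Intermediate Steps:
sqrt((((12 + E(F(-4, -4))) + 9) - 4*(-29)) + (-753 + 1375)) = sqrt((((12 + 2/6) + 9) - 4*(-29)) + (-753 + 1375)) = sqrt((((12 + 2*(1/6)) + 9) + 116) + 622) = sqrt((((12 + 1/3) + 9) + 116) + 622) = sqrt(((37/3 + 9) + 116) + 622) = sqrt((64/3 + 116) + 622) = sqrt(412/3 + 622) = sqrt(2278/3) = sqrt(6834)/3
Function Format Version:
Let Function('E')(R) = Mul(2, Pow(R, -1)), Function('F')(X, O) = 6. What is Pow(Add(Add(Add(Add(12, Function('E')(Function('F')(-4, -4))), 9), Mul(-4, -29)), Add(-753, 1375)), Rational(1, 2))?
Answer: Mul(Rational(1, 3), Pow(6834, Rational(1, 2))) ≈ 27.556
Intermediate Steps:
Pow(Add(Add(Add(Add(12, Function('E')(Function('F')(-4, -4))), 9), Mul(-4, -29)), Add(-753, 1375)), Rational(1, 2)) = Pow(Add(Add(Add(Add(12, Mul(2, Pow(6, -1))), 9), Mul(-4, -29)), Add(-753, 1375)), Rational(1, 2)) = Pow(Add(Add(Add(Add(12, Mul(2, Rational(1, 6))), 9), 116), 622), Rational(1, 2)) = Pow(Add(Add(Add(Add(12, Rational(1, 3)), 9), 116), 622), Rational(1, 2)) = Pow(Add(Add(Add(Rational(37, 3), 9), 116), 622), Rational(1, 2)) = Pow(Add(Add(Rational(64, 3), 116), 622), Rational(1, 2)) = Pow(Add(Rational(412, 3), 622), Rational(1, 2)) = Pow(Rational(2278, 3), Rational(1, 2)) = Mul(Rational(1, 3), Pow(6834, Rational(1, 2)))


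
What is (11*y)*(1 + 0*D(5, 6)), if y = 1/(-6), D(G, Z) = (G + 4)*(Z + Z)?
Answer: -11/6 ≈ -1.8333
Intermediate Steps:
D(G, Z) = 2*Z*(4 + G) (D(G, Z) = (4 + G)*(2*Z) = 2*Z*(4 + G))
y = -⅙ ≈ -0.16667
(11*y)*(1 + 0*D(5, 6)) = (11*(-⅙))*(1 + 0*(2*6*(4 + 5))) = -11*(1 + 0*(2*6*9))/6 = -11*(1 + 0*108)/6 = -11*(1 + 0)/6 = -11/6*1 = -11/6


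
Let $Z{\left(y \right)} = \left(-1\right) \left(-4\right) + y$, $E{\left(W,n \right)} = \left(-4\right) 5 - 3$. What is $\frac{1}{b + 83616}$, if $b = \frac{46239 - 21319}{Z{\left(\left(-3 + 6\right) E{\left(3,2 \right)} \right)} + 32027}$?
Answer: $\frac{2283}{190897108} \approx 1.1959 \cdot 10^{-5}$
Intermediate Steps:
$E{\left(W,n \right)} = -23$ ($E{\left(W,n \right)} = -20 - 3 = -23$)
$Z{\left(y \right)} = 4 + y$
$b = \frac{1780}{2283}$ ($b = \frac{46239 - 21319}{\left(4 + \left(-3 + 6\right) \left(-23\right)\right) + 32027} = \frac{24920}{\left(4 + 3 \left(-23\right)\right) + 32027} = \frac{24920}{\left(4 - 69\right) + 32027} = \frac{24920}{-65 + 32027} = \frac{24920}{31962} = 24920 \cdot \frac{1}{31962} = \frac{1780}{2283} \approx 0.77968$)
$\frac{1}{b + 83616} = \frac{1}{\frac{1780}{2283} + 83616} = \frac{1}{\frac{190897108}{2283}} = \frac{2283}{190897108}$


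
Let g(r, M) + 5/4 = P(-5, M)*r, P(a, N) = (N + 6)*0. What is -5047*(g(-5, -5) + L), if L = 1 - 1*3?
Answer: 65611/4 ≈ 16403.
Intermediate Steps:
P(a, N) = 0 (P(a, N) = (6 + N)*0 = 0)
g(r, M) = -5/4 (g(r, M) = -5/4 + 0*r = -5/4 + 0 = -5/4)
L = -2 (L = 1 - 3 = -2)
-5047*(g(-5, -5) + L) = -5047*(-5/4 - 2) = -5047*(-13/4) = 65611/4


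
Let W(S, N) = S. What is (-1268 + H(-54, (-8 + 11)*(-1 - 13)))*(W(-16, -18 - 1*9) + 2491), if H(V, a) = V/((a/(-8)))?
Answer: -22146300/7 ≈ -3.1638e+6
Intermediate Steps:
H(V, a) = -8*V/a (H(V, a) = V/((a*(-⅛))) = V/((-a/8)) = V*(-8/a) = -8*V/a)
(-1268 + H(-54, (-8 + 11)*(-1 - 13)))*(W(-16, -18 - 1*9) + 2491) = (-1268 - 8*(-54)/(-8 + 11)*(-1 - 13))*(-16 + 2491) = (-1268 - 8*(-54)/3*(-14))*2475 = (-1268 - 8*(-54)/(-42))*2475 = (-1268 - 8*(-54)*(-1/42))*2475 = (-1268 - 72/7)*2475 = -8948/7*2475 = -22146300/7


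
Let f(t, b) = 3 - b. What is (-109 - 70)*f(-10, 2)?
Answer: -179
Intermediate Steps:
(-109 - 70)*f(-10, 2) = (-109 - 70)*(3 - 1*2) = -179*(3 - 2) = -179*1 = -179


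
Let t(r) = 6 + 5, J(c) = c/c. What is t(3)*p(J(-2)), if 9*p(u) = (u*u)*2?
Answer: 22/9 ≈ 2.4444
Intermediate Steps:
J(c) = 1
p(u) = 2*u**2/9 (p(u) = ((u*u)*2)/9 = (u**2*2)/9 = (2*u**2)/9 = 2*u**2/9)
t(r) = 11
t(3)*p(J(-2)) = 11*((2/9)*1**2) = 11*((2/9)*1) = 11*(2/9) = 22/9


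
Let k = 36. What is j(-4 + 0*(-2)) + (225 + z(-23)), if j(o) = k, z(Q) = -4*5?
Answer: 241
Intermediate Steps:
z(Q) = -20
j(o) = 36
j(-4 + 0*(-2)) + (225 + z(-23)) = 36 + (225 - 20) = 36 + 205 = 241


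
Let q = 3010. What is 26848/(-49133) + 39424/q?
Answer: 132586208/10563595 ≈ 12.551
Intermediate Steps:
26848/(-49133) + 39424/q = 26848/(-49133) + 39424/3010 = 26848*(-1/49133) + 39424*(1/3010) = -26848/49133 + 2816/215 = 132586208/10563595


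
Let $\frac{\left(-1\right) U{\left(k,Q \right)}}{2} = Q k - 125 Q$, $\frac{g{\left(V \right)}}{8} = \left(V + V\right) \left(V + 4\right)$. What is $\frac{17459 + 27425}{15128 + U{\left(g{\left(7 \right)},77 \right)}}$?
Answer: $- \frac{22442}{77675} \approx -0.28892$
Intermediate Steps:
$g{\left(V \right)} = 16 V \left(4 + V\right)$ ($g{\left(V \right)} = 8 \left(V + V\right) \left(V + 4\right) = 8 \cdot 2 V \left(4 + V\right) = 16 V \left(4 + V\right)$)
$U{\left(k,Q \right)} = 250 Q - 2 Q k$ ($U{\left(k,Q \right)} = - 2 \left(Q k - 125 Q\right) = - 2 \left(- 125 Q + Q k\right) = 250 Q - 2 Q k$)
$\frac{17459 + 27425}{15128 + U{\left(g{\left(7 \right)},77 \right)}} = \frac{17459 + 27425}{15128 + 2 \cdot 77 \left(125 - 16 \cdot 7 \left(4 + 7\right)\right)} = \frac{44884}{15128 + 2 \cdot 77 \left(125 - 16 \cdot 7 \cdot 11\right)} = \frac{44884}{15128 + 2 \cdot 77 \left(125 - 1232\right)} = \frac{44884}{15128 + 2 \cdot 77 \left(-1107\right)} = \frac{44884}{15128 - 170478} = \frac{44884}{-155350} = 44884 \left(- \frac{1}{155350}\right) = - \frac{22442}{77675}$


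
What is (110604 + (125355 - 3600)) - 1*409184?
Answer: -176825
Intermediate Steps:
(110604 + (125355 - 3600)) - 1*409184 = (110604 + 121755) - 409184 = 232359 - 409184 = -176825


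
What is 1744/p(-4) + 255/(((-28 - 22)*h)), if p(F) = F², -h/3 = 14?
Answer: 15277/140 ≈ 109.12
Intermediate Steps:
h = -42 (h = -3*14 = -42)
1744/p(-4) + 255/(((-28 - 22)*h)) = 1744/((-4)²) + 255/(((-28 - 22)*(-42))) = 1744/16 + 255/((-50*(-42))) = 1744*(1/16) + 255/2100 = 109 + 255*(1/2100) = 109 + 17/140 = 15277/140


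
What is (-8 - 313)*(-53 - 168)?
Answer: 70941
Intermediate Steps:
(-8 - 313)*(-53 - 168) = -321*(-221) = 70941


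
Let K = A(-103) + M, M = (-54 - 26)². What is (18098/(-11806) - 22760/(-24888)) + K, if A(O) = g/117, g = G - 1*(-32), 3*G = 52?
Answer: 13750714822960/2148615261 ≈ 6399.8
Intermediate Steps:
G = 52/3 (G = (⅓)*52 = 52/3 ≈ 17.333)
g = 148/3 (g = 52/3 - 1*(-32) = 52/3 + 32 = 148/3 ≈ 49.333)
A(O) = 148/351 (A(O) = (148/3)/117 = (148/3)*(1/117) = 148/351)
M = 6400 (M = (-80)² = 6400)
K = 2246548/351 (K = 148/351 + 6400 = 2246548/351 ≈ 6400.4)
(18098/(-11806) - 22760/(-24888)) + K = (18098/(-11806) - 22760/(-24888)) + 2246548/351 = (18098*(-1/11806) - 22760*(-1/24888)) + 2246548/351 = (-9049/5903 + 2845/3111) + 2246548/351 = -11357404/18364233 + 2246548/351 = 13750714822960/2148615261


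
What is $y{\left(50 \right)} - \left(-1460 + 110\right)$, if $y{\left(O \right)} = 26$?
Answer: $1376$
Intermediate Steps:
$y{\left(50 \right)} - \left(-1460 + 110\right) = 26 - \left(-1460 + 110\right) = 26 - -1350 = 26 + 1350 = 1376$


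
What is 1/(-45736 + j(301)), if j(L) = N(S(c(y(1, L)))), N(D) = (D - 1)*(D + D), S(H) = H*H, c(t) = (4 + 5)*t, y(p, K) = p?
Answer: -1/32776 ≈ -3.0510e-5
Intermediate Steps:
c(t) = 9*t
S(H) = H²
N(D) = 2*D*(-1 + D) (N(D) = (-1 + D)*(2*D) = 2*D*(-1 + D))
j(L) = 12960 (j(L) = 2*(9*1)²*(-1 + (9*1)²) = 2*9²*(-1 + 9²) = 2*81*(-1 + 81) = 2*81*80 = 12960)
1/(-45736 + j(301)) = 1/(-45736 + 12960) = 1/(-32776) = -1/32776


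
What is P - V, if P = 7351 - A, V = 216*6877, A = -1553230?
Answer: 75149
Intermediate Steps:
V = 1485432
P = 1560581 (P = 7351 - 1*(-1553230) = 7351 + 1553230 = 1560581)
P - V = 1560581 - 1*1485432 = 1560581 - 1485432 = 75149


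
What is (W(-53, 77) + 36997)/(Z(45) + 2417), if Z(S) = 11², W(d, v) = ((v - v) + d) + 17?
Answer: 36961/2538 ≈ 14.563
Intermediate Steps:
W(d, v) = 17 + d (W(d, v) = (0 + d) + 17 = d + 17 = 17 + d)
Z(S) = 121
(W(-53, 77) + 36997)/(Z(45) + 2417) = ((17 - 53) + 36997)/(121 + 2417) = (-36 + 36997)/2538 = 36961*(1/2538) = 36961/2538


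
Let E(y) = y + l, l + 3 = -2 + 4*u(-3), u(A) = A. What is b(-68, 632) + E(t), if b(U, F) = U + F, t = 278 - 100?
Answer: 725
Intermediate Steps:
t = 178
b(U, F) = F + U
l = -17 (l = -3 + (-2 + 4*(-3)) = -3 + (-2 - 12) = -3 - 14 = -17)
E(y) = -17 + y (E(y) = y - 17 = -17 + y)
b(-68, 632) + E(t) = (632 - 68) + (-17 + 178) = 564 + 161 = 725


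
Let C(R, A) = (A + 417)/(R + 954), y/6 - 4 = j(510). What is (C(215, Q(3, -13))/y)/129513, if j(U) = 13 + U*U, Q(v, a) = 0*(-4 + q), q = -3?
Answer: 139/78763790203098 ≈ 1.7648e-12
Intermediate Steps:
Q(v, a) = 0 (Q(v, a) = 0*(-4 - 3) = 0*(-7) = 0)
j(U) = 13 + U²
y = 1560702 (y = 24 + 6*(13 + 510²) = 24 + 6*(13 + 260100) = 24 + 6*260113 = 24 + 1560678 = 1560702)
C(R, A) = (417 + A)/(954 + R)
(C(215, Q(3, -13))/y)/129513 = (((417 + 0)/(954 + 215))/1560702)/129513 = ((417/1169)*(1/1560702))*(1/129513) = (139/608153546)*(1/129513) = 139/78763790203098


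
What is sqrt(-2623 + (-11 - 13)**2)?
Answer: I*sqrt(2047) ≈ 45.244*I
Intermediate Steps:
sqrt(-2623 + (-11 - 13)**2) = sqrt(-2623 + (-24)**2) = sqrt(-2623 + 576) = sqrt(-2047) = I*sqrt(2047)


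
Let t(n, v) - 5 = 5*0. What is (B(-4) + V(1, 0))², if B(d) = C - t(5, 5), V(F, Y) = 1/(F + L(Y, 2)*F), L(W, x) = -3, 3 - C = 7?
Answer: 361/4 ≈ 90.250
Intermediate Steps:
C = -4 (C = 3 - 1*7 = 3 - 7 = -4)
t(n, v) = 5 (t(n, v) = 5 + 5*0 = 5 + 0 = 5)
V(F, Y) = -1/(2*F) (V(F, Y) = 1/(F - 3*F) = 1/(-2*F) = -1/(2*F))
B(d) = -9 (B(d) = -4 - 1*5 = -4 - 5 = -9)
(B(-4) + V(1, 0))² = (-9 - ½/1)² = (-9 - ½*1)² = (-9 - ½)² = (-19/2)² = 361/4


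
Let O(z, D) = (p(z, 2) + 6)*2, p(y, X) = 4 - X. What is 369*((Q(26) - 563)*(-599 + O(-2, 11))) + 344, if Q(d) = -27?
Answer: 126925274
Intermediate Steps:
O(z, D) = 16 (O(z, D) = ((4 - 1*2) + 6)*2 = ((4 - 2) + 6)*2 = (2 + 6)*2 = 8*2 = 16)
369*((Q(26) - 563)*(-599 + O(-2, 11))) + 344 = 369*((-27 - 563)*(-599 + 16)) + 344 = 369*(-590*(-583)) + 344 = 369*343970 + 344 = 126924930 + 344 = 126925274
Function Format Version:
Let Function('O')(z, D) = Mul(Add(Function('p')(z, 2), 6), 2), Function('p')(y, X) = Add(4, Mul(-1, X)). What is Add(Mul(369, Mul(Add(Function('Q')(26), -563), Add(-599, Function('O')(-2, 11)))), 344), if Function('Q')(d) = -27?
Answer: 126925274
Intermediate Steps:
Function('O')(z, D) = 16 (Function('O')(z, D) = Mul(Add(Add(4, Mul(-1, 2)), 6), 2) = Mul(Add(Add(4, -2), 6), 2) = Mul(Add(2, 6), 2) = Mul(8, 2) = 16)
Add(Mul(369, Mul(Add(Function('Q')(26), -563), Add(-599, Function('O')(-2, 11)))), 344) = Add(Mul(369, Mul(Add(-27, -563), Add(-599, 16))), 344) = Add(Mul(369, Mul(-590, -583)), 344) = Add(Mul(369, 343970), 344) = Add(126924930, 344) = 126925274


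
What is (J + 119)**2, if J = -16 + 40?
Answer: 20449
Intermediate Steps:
J = 24
(J + 119)**2 = (24 + 119)**2 = 143**2 = 20449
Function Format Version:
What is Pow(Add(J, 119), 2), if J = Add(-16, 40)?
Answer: 20449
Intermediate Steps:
J = 24
Pow(Add(J, 119), 2) = Pow(Add(24, 119), 2) = Pow(143, 2) = 20449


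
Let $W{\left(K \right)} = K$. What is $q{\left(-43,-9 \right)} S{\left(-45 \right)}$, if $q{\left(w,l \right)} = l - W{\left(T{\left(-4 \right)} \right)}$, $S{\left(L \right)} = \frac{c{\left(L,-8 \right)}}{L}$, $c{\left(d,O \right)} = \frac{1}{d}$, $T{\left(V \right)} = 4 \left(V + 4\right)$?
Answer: $- \frac{1}{225} \approx -0.0044444$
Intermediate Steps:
$T{\left(V \right)} = 16 + 4 V$ ($T{\left(V \right)} = 4 \left(4 + V\right) = 16 + 4 V$)
$S{\left(L \right)} = \frac{1}{L^{2}}$ ($S{\left(L \right)} = \frac{1}{L L} = \frac{1}{L^{2}}$)
$q{\left(w,l \right)} = l$ ($q{\left(w,l \right)} = l - \left(16 + 4 \left(-4\right)\right) = l - \left(16 - 16\right) = l - 0 = l + 0 = l$)
$q{\left(-43,-9 \right)} S{\left(-45 \right)} = - \frac{9}{2025} = \left(-9\right) \frac{1}{2025} = - \frac{1}{225}$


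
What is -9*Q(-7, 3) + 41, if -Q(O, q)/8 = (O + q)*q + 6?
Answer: -391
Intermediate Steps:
Q(O, q) = -48 - 8*q*(O + q) (Q(O, q) = -8*((O + q)*q + 6) = -8*(q*(O + q) + 6) = -8*(6 + q*(O + q)) = -48 - 8*q*(O + q))
-9*Q(-7, 3) + 41 = -9*(-48 - 8*3**2 - 8*(-7)*3) + 41 = -9*(-48 - 8*9 + 168) + 41 = -9*(-48 - 72 + 168) + 41 = -9*48 + 41 = -432 + 41 = -391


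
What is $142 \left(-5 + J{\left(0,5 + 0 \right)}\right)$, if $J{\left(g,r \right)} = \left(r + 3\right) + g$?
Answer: $426$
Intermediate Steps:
$J{\left(g,r \right)} = 3 + g + r$ ($J{\left(g,r \right)} = \left(3 + r\right) + g = 3 + g + r$)
$142 \left(-5 + J{\left(0,5 + 0 \right)}\right) = 142 \left(-5 + \left(3 + 0 + \left(5 + 0\right)\right)\right) = 142 \left(-5 + \left(3 + 0 + 5\right)\right) = 142 \left(-5 + 8\right) = 142 \cdot 3 = 426$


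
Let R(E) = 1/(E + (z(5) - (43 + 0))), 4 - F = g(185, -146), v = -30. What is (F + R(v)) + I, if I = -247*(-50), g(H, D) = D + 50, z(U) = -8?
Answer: 1008449/81 ≈ 12450.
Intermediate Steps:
g(H, D) = 50 + D
F = 100 (F = 4 - (50 - 146) = 4 - 1*(-96) = 4 + 96 = 100)
I = 12350
R(E) = 1/(-51 + E) (R(E) = 1/(E + (-8 - (43 + 0))) = 1/(E + (-8 - 1*43)) = 1/(E + (-8 - 43)) = 1/(E - 51) = 1/(-51 + E))
(F + R(v)) + I = (100 + 1/(-51 - 30)) + 12350 = (100 + 1/(-81)) + 12350 = (100 - 1/81) + 12350 = 8099/81 + 12350 = 1008449/81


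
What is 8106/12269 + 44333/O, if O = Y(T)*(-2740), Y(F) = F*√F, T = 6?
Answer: 8106/12269 - 44333*√6/98640 ≈ -0.44022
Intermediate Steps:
Y(F) = F^(3/2)
O = -16440*√6 (O = 6^(3/2)*(-2740) = (6*√6)*(-2740) = -16440*√6 ≈ -40270.)
8106/12269 + 44333/O = 8106/12269 + 44333/((-16440*√6)) = 8106*(1/12269) + 44333*(-√6/98640) = 8106/12269 - 44333*√6/98640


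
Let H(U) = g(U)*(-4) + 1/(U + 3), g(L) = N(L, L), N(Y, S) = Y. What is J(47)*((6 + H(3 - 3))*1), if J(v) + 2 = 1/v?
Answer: -589/47 ≈ -12.532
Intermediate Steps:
g(L) = L
H(U) = 1/(3 + U) - 4*U (H(U) = U*(-4) + 1/(U + 3) = -4*U + 1/(3 + U) = 1/(3 + U) - 4*U)
J(v) = -2 + 1/v
J(47)*((6 + H(3 - 3))*1) = (-2 + 1/47)*((6 + (1 - 12*(3 - 3) - 4*(3 - 3)²)/(3 + (3 - 3)))*1) = (-2 + 1/47)*((6 + (1 - 12*0 - 4*0²)/(3 + 0))*1) = -93*(6 + (1 + 0 - 4*0)/3)/47 = -93*(6 + (1 + 0 + 0)/3)/47 = -93*(6 + (⅓)*1)/47 = -93*(6 + ⅓)/47 = -589/47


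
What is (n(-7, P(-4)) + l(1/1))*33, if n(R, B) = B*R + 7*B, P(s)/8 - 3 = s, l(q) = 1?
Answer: 33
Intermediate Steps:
P(s) = 24 + 8*s
n(R, B) = 7*B + B*R
(n(-7, P(-4)) + l(1/1))*33 = ((24 + 8*(-4))*(7 - 7) + 1)*33 = ((24 - 32)*0 + 1)*33 = (-8*0 + 1)*33 = (0 + 1)*33 = 1*33 = 33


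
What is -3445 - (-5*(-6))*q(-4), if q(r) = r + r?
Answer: -3205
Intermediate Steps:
q(r) = 2*r
-3445 - (-5*(-6))*q(-4) = -3445 - (-5*(-6))*2*(-4) = -3445 - 30*(-8) = -3445 - 1*(-240) = -3445 + 240 = -3205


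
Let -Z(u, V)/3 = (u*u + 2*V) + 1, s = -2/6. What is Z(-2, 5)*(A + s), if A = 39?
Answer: -1740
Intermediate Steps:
s = -1/3 (s = -2*1/6 = -1/3 ≈ -0.33333)
Z(u, V) = -3 - 6*V - 3*u**2 (Z(u, V) = -3*((u*u + 2*V) + 1) = -3*((u**2 + 2*V) + 1) = -3*(1 + u**2 + 2*V) = -3 - 6*V - 3*u**2)
Z(-2, 5)*(A + s) = (-3 - 6*5 - 3*(-2)**2)*(39 - 1/3) = (-3 - 30 - 3*4)*(116/3) = (-3 - 30 - 12)*(116/3) = -45*116/3 = -1740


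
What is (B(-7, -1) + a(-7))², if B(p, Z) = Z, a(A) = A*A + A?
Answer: 1681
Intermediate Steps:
a(A) = A + A² (a(A) = A² + A = A + A²)
(B(-7, -1) + a(-7))² = (-1 - 7*(1 - 7))² = (-1 - 7*(-6))² = (-1 + 42)² = 41² = 1681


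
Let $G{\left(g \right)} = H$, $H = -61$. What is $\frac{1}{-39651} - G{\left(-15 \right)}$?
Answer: $\frac{2418710}{39651} \approx 61.0$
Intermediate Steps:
$G{\left(g \right)} = -61$
$\frac{1}{-39651} - G{\left(-15 \right)} = \frac{1}{-39651} - -61 = - \frac{1}{39651} + 61 = \frac{2418710}{39651}$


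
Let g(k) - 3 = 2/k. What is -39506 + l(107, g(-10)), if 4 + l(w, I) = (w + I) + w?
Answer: -196466/5 ≈ -39293.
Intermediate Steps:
g(k) = 3 + 2/k
l(w, I) = -4 + I + 2*w (l(w, I) = -4 + ((w + I) + w) = -4 + ((I + w) + w) = -4 + (I + 2*w) = -4 + I + 2*w)
-39506 + l(107, g(-10)) = -39506 + (-4 + (3 + 2/(-10)) + 2*107) = -39506 + (-4 + (3 + 2*(-1/10)) + 214) = -39506 + (-4 + (3 - 1/5) + 214) = -39506 + (-4 + 14/5 + 214) = -39506 + 1064/5 = -196466/5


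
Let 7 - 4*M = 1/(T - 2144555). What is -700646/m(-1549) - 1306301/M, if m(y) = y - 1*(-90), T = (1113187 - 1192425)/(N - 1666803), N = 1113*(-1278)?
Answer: -12618410843103712515069/16915271357467891 ≈ -7.4598e+5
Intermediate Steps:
N = -1422414
T = 79238/3089217 (T = (1113187 - 1192425)/(-1422414 - 1666803) = -79238/(-3089217) = -79238*(-1/3089217) = 79238/3089217 ≈ 0.025650)
M = 11593743219649/6624995684197 (M = 7/4 - 1/(4*(79238/3089217 - 2144555)) = 7/4 - 1/(4*(-6624995684197/3089217)) = 7/4 - 1/4*(-3089217/6624995684197) = 7/4 + 3089217/26499982736788 = 11593743219649/6624995684197 ≈ 1.7500)
m(y) = 90 + y (m(y) = y + 90 = 90 + y)
-700646/m(-1549) - 1306301/M = -700646/(90 - 1549) - 1306301/11593743219649/6624995684197 = -700646/(-1459) - 1306301*6624995684197/11593743219649 = -700646*(-1/1459) - 8654238487262225297/11593743219649 = 700646/1459 - 8654238487262225297/11593743219649 = -12618410843103712515069/16915271357467891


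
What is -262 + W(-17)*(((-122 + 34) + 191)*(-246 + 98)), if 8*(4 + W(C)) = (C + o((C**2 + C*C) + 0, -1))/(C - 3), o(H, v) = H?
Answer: 4566531/40 ≈ 1.1416e+5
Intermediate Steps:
W(C) = -4 + (C + 2*C**2)/(8*(-3 + C)) (W(C) = -4 + ((C + ((C**2 + C*C) + 0))/(C - 3))/8 = -4 + ((C + ((C**2 + C**2) + 0))/(-3 + C))/8 = -4 + ((C + (2*C**2 + 0))/(-3 + C))/8 = -4 + ((C + 2*C**2)/(-3 + C))/8 = -4 + (C + 2*C**2)/(8*(-3 + C)))
-262 + W(-17)*(((-122 + 34) + 191)*(-246 + 98)) = -262 + ((96 - 31*(-17) + 2*(-17)**2)/(8*(-3 - 17)))*(((-122 + 34) + 191)*(-246 + 98)) = -262 + ((1/8)*(96 + 527 + 2*289)/(-20))*((-88 + 191)*(-148)) = -262 + ((1/8)*(-1/20)*(96 + 527 + 578))*(103*(-148)) = -262 + ((1/8)*(-1/20)*1201)*(-15244) = -262 - 1201/160*(-15244) = -262 + 4577011/40 = 4566531/40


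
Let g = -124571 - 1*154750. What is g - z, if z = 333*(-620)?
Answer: -72861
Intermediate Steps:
g = -279321 (g = -124571 - 154750 = -279321)
z = -206460
g - z = -279321 - 1*(-206460) = -279321 + 206460 = -72861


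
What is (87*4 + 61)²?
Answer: 167281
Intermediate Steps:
(87*4 + 61)² = (348 + 61)² = 409² = 167281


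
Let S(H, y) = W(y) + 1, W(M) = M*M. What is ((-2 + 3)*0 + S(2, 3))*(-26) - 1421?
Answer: -1681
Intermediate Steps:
W(M) = M²
S(H, y) = 1 + y² (S(H, y) = y² + 1 = 1 + y²)
((-2 + 3)*0 + S(2, 3))*(-26) - 1421 = ((-2 + 3)*0 + (1 + 3²))*(-26) - 1421 = (1*0 + (1 + 9))*(-26) - 1421 = (0 + 10)*(-26) - 1421 = 10*(-26) - 1421 = -260 - 1421 = -1681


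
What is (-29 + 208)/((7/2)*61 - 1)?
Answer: 358/425 ≈ 0.84235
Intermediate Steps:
(-29 + 208)/((7/2)*61 - 1) = 179/((7*(½))*61 - 1) = 179/((7/2)*61 - 1) = 179/(427/2 - 1) = 179/(425/2) = 179*(2/425) = 358/425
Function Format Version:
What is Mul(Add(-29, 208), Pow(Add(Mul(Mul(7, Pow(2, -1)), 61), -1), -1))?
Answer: Rational(358, 425) ≈ 0.84235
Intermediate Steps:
Mul(Add(-29, 208), Pow(Add(Mul(Mul(7, Pow(2, -1)), 61), -1), -1)) = Mul(179, Pow(Add(Mul(Mul(7, Rational(1, 2)), 61), -1), -1)) = Mul(179, Pow(Add(Mul(Rational(7, 2), 61), -1), -1)) = Mul(179, Pow(Add(Rational(427, 2), -1), -1)) = Mul(179, Pow(Rational(425, 2), -1)) = Mul(179, Rational(2, 425)) = Rational(358, 425)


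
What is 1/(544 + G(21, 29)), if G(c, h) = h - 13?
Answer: 1/560 ≈ 0.0017857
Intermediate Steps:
G(c, h) = -13 + h
1/(544 + G(21, 29)) = 1/(544 + (-13 + 29)) = 1/(544 + 16) = 1/560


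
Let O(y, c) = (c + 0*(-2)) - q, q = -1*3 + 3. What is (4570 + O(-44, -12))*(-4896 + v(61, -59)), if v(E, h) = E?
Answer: -22037930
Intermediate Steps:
q = 0 (q = -3 + 3 = 0)
O(y, c) = c (O(y, c) = (c + 0*(-2)) - 1*0 = (c + 0) + 0 = c + 0 = c)
(4570 + O(-44, -12))*(-4896 + v(61, -59)) = (4570 - 12)*(-4896 + 61) = 4558*(-4835) = -22037930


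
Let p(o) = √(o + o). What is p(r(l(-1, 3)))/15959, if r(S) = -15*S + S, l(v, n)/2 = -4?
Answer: 4*√14/15959 ≈ 0.00093782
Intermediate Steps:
l(v, n) = -8 (l(v, n) = 2*(-4) = -8)
r(S) = -14*S
p(o) = √2*√o (p(o) = √(2*o) = √2*√o)
p(r(l(-1, 3)))/15959 = (√2*√(-14*(-8)))/15959 = (√2*√112)*(1/15959) = (√2*(4*√7))*(1/15959) = (4*√14)*(1/15959) = 4*√14/15959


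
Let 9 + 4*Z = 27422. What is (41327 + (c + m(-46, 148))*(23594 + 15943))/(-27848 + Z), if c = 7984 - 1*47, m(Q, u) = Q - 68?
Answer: -1237357112/83979 ≈ -14734.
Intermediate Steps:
m(Q, u) = -68 + Q
Z = 27413/4 (Z = -9/4 + (¼)*27422 = -9/4 + 13711/2 = 27413/4 ≈ 6853.3)
c = 7937 (c = 7984 - 47 = 7937)
(41327 + (c + m(-46, 148))*(23594 + 15943))/(-27848 + Z) = (41327 + (7937 + (-68 - 46))*(23594 + 15943))/(-27848 + 27413/4) = (41327 + (7937 - 114)*39537)/(-83979/4) = (41327 + 7823*39537)*(-4/83979) = (41327 + 309297951)*(-4/83979) = 309339278*(-4/83979) = -1237357112/83979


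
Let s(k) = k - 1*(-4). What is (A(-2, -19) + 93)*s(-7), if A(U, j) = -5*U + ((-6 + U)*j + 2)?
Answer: -771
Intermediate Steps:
s(k) = 4 + k (s(k) = k + 4 = 4 + k)
A(U, j) = 2 - 5*U + j*(-6 + U) (A(U, j) = -5*U + (j*(-6 + U) + 2) = -5*U + (2 + j*(-6 + U)) = 2 - 5*U + j*(-6 + U))
(A(-2, -19) + 93)*s(-7) = ((2 - 6*(-19) - 5*(-2) - 2*(-19)) + 93)*(4 - 7) = ((2 + 114 + 10 + 38) + 93)*(-3) = (164 + 93)*(-3) = 257*(-3) = -771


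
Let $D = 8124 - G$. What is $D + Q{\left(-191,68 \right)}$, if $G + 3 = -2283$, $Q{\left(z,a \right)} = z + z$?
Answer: $10028$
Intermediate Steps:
$Q{\left(z,a \right)} = 2 z$
$G = -2286$ ($G = -3 - 2283 = -2286$)
$D = 10410$ ($D = 8124 - -2286 = 8124 + 2286 = 10410$)
$D + Q{\left(-191,68 \right)} = 10410 + 2 \left(-191\right) = 10410 - 382 = 10028$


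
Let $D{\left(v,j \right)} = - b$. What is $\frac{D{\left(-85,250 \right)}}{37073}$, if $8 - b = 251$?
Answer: $\frac{243}{37073} \approx 0.0065546$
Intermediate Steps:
$b = -243$ ($b = 8 - 251 = -243$)
$D{\left(v,j \right)} = 243$ ($D{\left(v,j \right)} = \left(-1\right) \left(-243\right) = 243$)
$\frac{D{\left(-85,250 \right)}}{37073} = \frac{243}{37073}$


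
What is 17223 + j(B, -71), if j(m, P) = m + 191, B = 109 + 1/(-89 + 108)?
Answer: 332938/19 ≈ 17523.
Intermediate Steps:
B = 2072/19 (B = 109 + 1/19 = 2072/19 ≈ 109.05)
j(m, P) = 191 + m
17223 + j(B, -71) = 17223 + (191 + 2072/19) = 17223 + 5701/19 = 332938/19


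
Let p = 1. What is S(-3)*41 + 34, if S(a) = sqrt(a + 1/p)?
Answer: 34 + 41*I*sqrt(2) ≈ 34.0 + 57.983*I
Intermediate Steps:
S(a) = sqrt(1 + a) (S(a) = sqrt(a + 1/1) = sqrt(a + 1) = sqrt(1 + a))
S(-3)*41 + 34 = sqrt(1 - 3)*41 + 34 = sqrt(-2)*41 + 34 = (I*sqrt(2))*41 + 34 = 41*I*sqrt(2) + 34 = 34 + 41*I*sqrt(2)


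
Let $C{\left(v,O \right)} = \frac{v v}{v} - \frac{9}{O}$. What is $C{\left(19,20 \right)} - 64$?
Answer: $- \frac{909}{20} \approx -45.45$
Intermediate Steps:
$C{\left(v,O \right)} = v - \frac{9}{O}$ ($C{\left(v,O \right)} = \frac{v^{2}}{v} - \frac{9}{O} = v - \frac{9}{O}$)
$C{\left(19,20 \right)} - 64 = \left(19 - \frac{9}{20}\right) - 64 = \frac{371}{20} - 64 = - \frac{909}{20}$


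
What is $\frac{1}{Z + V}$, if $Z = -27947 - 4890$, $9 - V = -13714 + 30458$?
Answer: $- \frac{1}{49572} \approx -2.0173 \cdot 10^{-5}$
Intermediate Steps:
$V = -16735$ ($V = 9 - \left(-13714 + 30458\right) = 9 - 16744 = -16735$)
$Z = -32837$
$\frac{1}{Z + V} = \frac{1}{-32837 - 16735} = \frac{1}{-49572} = - \frac{1}{49572}$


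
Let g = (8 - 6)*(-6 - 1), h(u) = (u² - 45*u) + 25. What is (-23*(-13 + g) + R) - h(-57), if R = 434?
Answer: -4784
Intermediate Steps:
h(u) = 25 + u² - 45*u
g = -14 (g = 2*(-7) = -14)
(-23*(-13 + g) + R) - h(-57) = (-23*(-13 - 14) + 434) - (25 + (-57)² - 45*(-57)) = (-23*(-27) + 434) - (25 + 3249 + 2565) = (621 + 434) - 1*5839 = 1055 - 5839 = -4784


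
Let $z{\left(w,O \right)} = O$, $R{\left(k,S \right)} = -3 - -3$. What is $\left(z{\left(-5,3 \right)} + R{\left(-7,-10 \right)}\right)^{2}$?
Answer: $9$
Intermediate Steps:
$R{\left(k,S \right)} = 0$ ($R{\left(k,S \right)} = -3 + 3 = 0$)
$\left(z{\left(-5,3 \right)} + R{\left(-7,-10 \right)}\right)^{2} = \left(3 + 0\right)^{2} = 3^{2} = 9$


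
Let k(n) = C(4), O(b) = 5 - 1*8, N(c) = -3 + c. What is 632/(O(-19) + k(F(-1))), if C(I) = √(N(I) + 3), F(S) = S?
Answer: -632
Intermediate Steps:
O(b) = -3 (O(b) = 5 - 8 = -3)
C(I) = √I (C(I) = √((-3 + I) + 3) = √I)
k(n) = 2 (k(n) = √4 = 2)
632/(O(-19) + k(F(-1))) = 632/(-3 + 2) = 632/(-1) = 632*(-1) = -632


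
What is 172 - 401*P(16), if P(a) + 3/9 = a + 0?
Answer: -18331/3 ≈ -6110.3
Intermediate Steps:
P(a) = -1/3 + a (P(a) = -1/3 + (a + 0) = -1/3 + a)
172 - 401*P(16) = 172 - 401*(-1/3 + 16) = 172 - 401*47/3 = 172 - 18847/3 = -18331/3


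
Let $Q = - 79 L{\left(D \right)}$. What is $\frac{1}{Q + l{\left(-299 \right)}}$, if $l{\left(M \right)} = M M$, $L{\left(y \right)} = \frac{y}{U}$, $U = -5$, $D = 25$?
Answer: $\frac{1}{89796} \approx 1.1136 \cdot 10^{-5}$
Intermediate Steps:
$L{\left(y \right)} = - \frac{y}{5}$ ($L{\left(y \right)} = \frac{y}{-5} = y \left(- \frac{1}{5}\right) = - \frac{y}{5}$)
$l{\left(M \right)} = M^{2}$
$Q = 395$ ($Q = - 79 \left(\left(- \frac{1}{5}\right) 25\right) = \left(-79\right) \left(-5\right) = 395$)
$\frac{1}{Q + l{\left(-299 \right)}} = \frac{1}{395 + \left(-299\right)^{2}} = \frac{1}{395 + 89401} = \frac{1}{89796}$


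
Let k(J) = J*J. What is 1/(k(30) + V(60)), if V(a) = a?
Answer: 1/960 ≈ 0.0010417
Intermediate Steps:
k(J) = J**2
1/(k(30) + V(60)) = 1/(30**2 + 60) = 1/(900 + 60) = 1/960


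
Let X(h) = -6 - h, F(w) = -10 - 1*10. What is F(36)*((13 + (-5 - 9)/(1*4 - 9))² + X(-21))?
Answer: -26464/5 ≈ -5292.8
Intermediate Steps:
F(w) = -20 (F(w) = -10 - 10 = -20)
F(36)*((13 + (-5 - 9)/(1*4 - 9))² + X(-21)) = -20*((13 + (-5 - 9)/(1*4 - 9))² + (-6 - 1*(-21))) = -20*((13 - 14/(4 - 9))² + (-6 + 21)) = -20*((13 - 14/(-5))² + 15) = -20*((13 - 14*(-⅕))² + 15) = -20*((13 + 14/5)² + 15) = -20*((79/5)² + 15) = -20*(6241/25 + 15) = -20*6616/25 = -26464/5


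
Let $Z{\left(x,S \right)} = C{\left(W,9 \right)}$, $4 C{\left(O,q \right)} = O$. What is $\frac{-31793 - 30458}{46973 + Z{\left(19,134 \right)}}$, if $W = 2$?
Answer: $- \frac{17786}{13421} \approx -1.3252$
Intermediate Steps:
$C{\left(O,q \right)} = \frac{O}{4}$
$Z{\left(x,S \right)} = \frac{1}{2}$ ($Z{\left(x,S \right)} = \frac{1}{4} \cdot 2 = \frac{1}{2}$)
$\frac{-31793 - 30458}{46973 + Z{\left(19,134 \right)}} = \frac{-31793 - 30458}{46973 + \frac{1}{2}} = - \frac{62251}{\frac{93947}{2}} = \left(-62251\right) \frac{2}{93947} = - \frac{17786}{13421}$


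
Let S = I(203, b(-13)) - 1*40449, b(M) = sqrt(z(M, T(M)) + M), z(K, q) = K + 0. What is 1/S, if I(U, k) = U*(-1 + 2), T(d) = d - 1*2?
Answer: -1/40246 ≈ -2.4847e-5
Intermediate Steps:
T(d) = -2 + d (T(d) = d - 2 = -2 + d)
z(K, q) = K
b(M) = sqrt(2)*sqrt(M) (b(M) = sqrt(M + M) = sqrt(2*M) = sqrt(2)*sqrt(M))
I(U, k) = U (I(U, k) = U*1 = U)
S = -40246 (S = 203 - 1*40449 = 203 - 40449 = -40246)
1/S = 1/(-40246) = -1/40246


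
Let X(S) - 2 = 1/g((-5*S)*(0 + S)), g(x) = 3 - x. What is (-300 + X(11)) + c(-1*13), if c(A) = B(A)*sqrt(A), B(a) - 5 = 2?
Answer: -181183/608 + 7*I*sqrt(13) ≈ -298.0 + 25.239*I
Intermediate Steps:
B(a) = 7 (B(a) = 5 + 2 = 7)
c(A) = 7*sqrt(A)
X(S) = 2 + 1/(3 + 5*S**2) (X(S) = 2 + 1/(3 - (-5*S)*(0 + S)) = 2 + 1/(3 - (-5*S)*S) = 2 + 1/(3 - (-5)*S**2) = 2 + 1/(3 + 5*S**2))
(-300 + X(11)) + c(-1*13) = (-300 + (7 + 10*11**2)/(3 + 5*11**2)) + 7*sqrt(-1*13) = (-300 + (7 + 10*121)/(3 + 5*121)) + 7*sqrt(-13) = (-300 + (7 + 1210)/(3 + 605)) + 7*(I*sqrt(13)) = (-300 + 1217/608) + 7*I*sqrt(13) = -181183/608 + 7*I*sqrt(13)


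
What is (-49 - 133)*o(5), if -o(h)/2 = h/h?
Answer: 364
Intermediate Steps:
o(h) = -2 (o(h) = -2*h/h = -2*1 = -2)
(-49 - 133)*o(5) = (-49 - 133)*(-2) = -182*(-2) = 364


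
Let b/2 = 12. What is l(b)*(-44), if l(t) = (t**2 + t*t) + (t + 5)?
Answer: -51964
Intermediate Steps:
b = 24 (b = 2*12 = 24)
l(t) = 5 + t + 2*t**2 (l(t) = (t**2 + t**2) + (5 + t) = 2*t**2 + (5 + t) = 5 + t + 2*t**2)
l(b)*(-44) = (5 + 24 + 2*24**2)*(-44) = (5 + 24 + 2*576)*(-44) = (5 + 24 + 1152)*(-44) = 1181*(-44) = -51964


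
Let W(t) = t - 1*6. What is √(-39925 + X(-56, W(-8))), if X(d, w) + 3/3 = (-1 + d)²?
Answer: I*√36677 ≈ 191.51*I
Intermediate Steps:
W(t) = -6 + t (W(t) = t - 6 = -6 + t)
X(d, w) = -1 + (-1 + d)²
√(-39925 + X(-56, W(-8))) = √(-39925 - 56*(-2 - 56)) = √(-39925 - 56*(-58)) = √(-39925 + 3248) = √(-36677) = I*√36677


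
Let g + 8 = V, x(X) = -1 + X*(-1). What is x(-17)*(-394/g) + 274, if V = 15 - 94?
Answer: 30142/87 ≈ 346.46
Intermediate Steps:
x(X) = -1 - X
V = -79
g = -87 (g = -8 - 79 = -87)
x(-17)*(-394/g) + 274 = (-1 - 1*(-17))*(-394/(-87)) + 274 = (-1 + 17)*(-394*(-1/87)) + 274 = 16*(394/87) + 274 = 6304/87 + 274 = 30142/87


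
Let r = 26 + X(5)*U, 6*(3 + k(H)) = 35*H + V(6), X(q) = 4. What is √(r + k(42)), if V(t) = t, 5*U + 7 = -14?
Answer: √6305/5 ≈ 15.881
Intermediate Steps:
U = -21/5 (U = -7/5 + (⅕)*(-14) = -7/5 - 14/5 = -21/5 ≈ -4.2000)
k(H) = -2 + 35*H/6 (k(H) = -3 + (35*H + 6)/6 = -3 + (6 + 35*H)/6 = -3 + (1 + 35*H/6) = -2 + 35*H/6)
r = 46/5 (r = 26 + 4*(-21/5) = 26 - 84/5 = 46/5 ≈ 9.2000)
√(r + k(42)) = √(46/5 + (-2 + (35/6)*42)) = √(46/5 + (-2 + 245)) = √(46/5 + 243) = √(1261/5) = √6305/5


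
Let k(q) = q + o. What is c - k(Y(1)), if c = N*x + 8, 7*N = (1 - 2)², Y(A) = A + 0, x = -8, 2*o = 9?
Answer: 19/14 ≈ 1.3571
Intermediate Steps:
o = 9/2 (o = (½)*9 = 9/2 ≈ 4.5000)
Y(A) = A
N = ⅐ (N = (1 - 2)²/7 = (⅐)*(-1)² = (⅐)*1 = ⅐ ≈ 0.14286)
k(q) = 9/2 + q (k(q) = q + 9/2 = 9/2 + q)
c = 48/7 (c = (⅐)*(-8) + 8 = -8/7 + 8 = 48/7 ≈ 6.8571)
c - k(Y(1)) = 48/7 - (9/2 + 1) = 48/7 - 1*11/2 = 48/7 - 11/2 = 19/14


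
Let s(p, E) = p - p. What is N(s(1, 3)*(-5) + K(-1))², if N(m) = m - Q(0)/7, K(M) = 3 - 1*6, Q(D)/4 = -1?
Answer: 289/49 ≈ 5.8980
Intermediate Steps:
Q(D) = -4 (Q(D) = 4*(-1) = -4)
K(M) = -3 (K(M) = 3 - 6 = -3)
s(p, E) = 0
N(m) = 4/7 + m (N(m) = m - (-4)/7 = m - 1*(-4/7) = m + 4/7 = 4/7 + m)
N(s(1, 3)*(-5) + K(-1))² = (4/7 + (0*(-5) - 3))² = (4/7 + (0 - 3))² = (4/7 - 3)² = (-17/7)² = 289/49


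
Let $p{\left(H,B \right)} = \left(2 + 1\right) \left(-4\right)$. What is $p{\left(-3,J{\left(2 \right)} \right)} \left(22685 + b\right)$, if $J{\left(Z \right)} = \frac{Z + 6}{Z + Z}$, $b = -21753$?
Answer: $-11184$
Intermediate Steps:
$J{\left(Z \right)} = \frac{6 + Z}{2 Z}$
$p{\left(H,B \right)} = -12$ ($p{\left(H,B \right)} = 3 \left(-4\right) = -12$)
$p{\left(-3,J{\left(2 \right)} \right)} \left(22685 + b\right) = - 12 \left(22685 - 21753\right) = \left(-12\right) 932 = -11184$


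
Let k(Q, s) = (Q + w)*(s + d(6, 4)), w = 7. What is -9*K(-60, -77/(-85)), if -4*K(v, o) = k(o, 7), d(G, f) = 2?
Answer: 13608/85 ≈ 160.09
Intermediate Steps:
k(Q, s) = (2 + s)*(7 + Q) (k(Q, s) = (Q + 7)*(s + 2) = (7 + Q)*(2 + s) = (2 + s)*(7 + Q))
K(v, o) = -63/4 - 9*o/4 (K(v, o) = -(14 + 2*o + 7*7 + o*7)/4 = -(14 + 2*o + 49 + 7*o)/4 = -(63 + 9*o)/4 = -63/4 - 9*o/4)
-9*K(-60, -77/(-85)) = -9*(-63/4 - (-693)/(4*(-85))) = -9*(-63/4 - (-693)*(-1)/(4*85)) = -9*(-63/4 - 9/4*77/85) = -9*(-63/4 - 693/340) = -9*(-1512/85) = 13608/85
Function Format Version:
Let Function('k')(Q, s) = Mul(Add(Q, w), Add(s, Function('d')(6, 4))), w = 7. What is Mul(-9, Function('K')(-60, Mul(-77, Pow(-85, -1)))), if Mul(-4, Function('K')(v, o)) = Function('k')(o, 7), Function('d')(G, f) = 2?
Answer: Rational(13608, 85) ≈ 160.09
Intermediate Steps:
Function('k')(Q, s) = Mul(Add(2, s), Add(7, Q)) (Function('k')(Q, s) = Mul(Add(Q, 7), Add(s, 2)) = Mul(Add(7, Q), Add(2, s)) = Mul(Add(2, s), Add(7, Q)))
Function('K')(v, o) = Add(Rational(-63, 4), Mul(Rational(-9, 4), o)) (Function('K')(v, o) = Mul(Rational(-1, 4), Add(14, Mul(2, o), Mul(7, 7), Mul(o, 7))) = Mul(Rational(-1, 4), Add(14, Mul(2, o), 49, Mul(7, o))) = Mul(Rational(-1, 4), Add(63, Mul(9, o))) = Add(Rational(-63, 4), Mul(Rational(-9, 4), o)))
Mul(-9, Function('K')(-60, Mul(-77, Pow(-85, -1)))) = Mul(-9, Add(Rational(-63, 4), Mul(Rational(-9, 4), Mul(-77, Pow(-85, -1))))) = Mul(-9, Add(Rational(-63, 4), Mul(Rational(-9, 4), Mul(-77, Rational(-1, 85))))) = Mul(-9, Add(Rational(-63, 4), Mul(Rational(-9, 4), Rational(77, 85)))) = Mul(-9, Add(Rational(-63, 4), Rational(-693, 340))) = Mul(-9, Rational(-1512, 85)) = Rational(13608, 85)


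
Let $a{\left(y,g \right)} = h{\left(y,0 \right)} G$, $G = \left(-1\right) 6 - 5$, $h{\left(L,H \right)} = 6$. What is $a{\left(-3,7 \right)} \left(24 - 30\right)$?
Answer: $396$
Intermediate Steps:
$G = -11$ ($G = -6 - 5 = -11$)
$a{\left(y,g \right)} = -66$ ($a{\left(y,g \right)} = 6 \left(-11\right) = -66$)
$a{\left(-3,7 \right)} \left(24 - 30\right) = - 66 \left(24 - 30\right) = \left(-66\right) \left(-6\right) = 396$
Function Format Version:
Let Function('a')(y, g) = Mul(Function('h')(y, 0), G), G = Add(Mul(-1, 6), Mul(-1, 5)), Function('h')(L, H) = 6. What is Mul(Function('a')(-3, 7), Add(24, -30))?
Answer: 396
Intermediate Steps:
G = -11 (G = Add(-6, -5) = -11)
Function('a')(y, g) = -66 (Function('a')(y, g) = Mul(6, -11) = -66)
Mul(Function('a')(-3, 7), Add(24, -30)) = Mul(-66, Add(24, -30)) = Mul(-66, -6) = 396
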